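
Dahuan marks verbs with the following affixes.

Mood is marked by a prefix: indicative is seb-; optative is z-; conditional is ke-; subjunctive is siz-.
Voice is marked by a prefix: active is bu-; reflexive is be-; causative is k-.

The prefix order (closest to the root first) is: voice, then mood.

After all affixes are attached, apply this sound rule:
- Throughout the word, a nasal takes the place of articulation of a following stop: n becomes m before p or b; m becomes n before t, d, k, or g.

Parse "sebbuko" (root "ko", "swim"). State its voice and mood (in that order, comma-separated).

Segment: seb-bu-ko.
voice: bu- → active.
mood: seb- → indicative.

active, indicative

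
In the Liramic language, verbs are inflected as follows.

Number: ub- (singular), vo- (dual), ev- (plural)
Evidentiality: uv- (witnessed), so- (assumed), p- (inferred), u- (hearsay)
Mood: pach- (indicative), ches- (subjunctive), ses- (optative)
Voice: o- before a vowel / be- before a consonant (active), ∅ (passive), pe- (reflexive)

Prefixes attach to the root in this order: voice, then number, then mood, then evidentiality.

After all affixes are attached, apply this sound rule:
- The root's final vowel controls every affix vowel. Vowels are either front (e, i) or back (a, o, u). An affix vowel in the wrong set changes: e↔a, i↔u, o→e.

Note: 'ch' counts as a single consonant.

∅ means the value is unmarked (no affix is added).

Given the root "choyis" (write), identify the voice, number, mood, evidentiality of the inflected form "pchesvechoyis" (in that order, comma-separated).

Segment: p-ches-vo-choyis.
voice: ∅ → passive.
number: vo- → dual.
mood: ches- → subjunctive.
evidentiality: p- → inferred.

passive, dual, subjunctive, inferred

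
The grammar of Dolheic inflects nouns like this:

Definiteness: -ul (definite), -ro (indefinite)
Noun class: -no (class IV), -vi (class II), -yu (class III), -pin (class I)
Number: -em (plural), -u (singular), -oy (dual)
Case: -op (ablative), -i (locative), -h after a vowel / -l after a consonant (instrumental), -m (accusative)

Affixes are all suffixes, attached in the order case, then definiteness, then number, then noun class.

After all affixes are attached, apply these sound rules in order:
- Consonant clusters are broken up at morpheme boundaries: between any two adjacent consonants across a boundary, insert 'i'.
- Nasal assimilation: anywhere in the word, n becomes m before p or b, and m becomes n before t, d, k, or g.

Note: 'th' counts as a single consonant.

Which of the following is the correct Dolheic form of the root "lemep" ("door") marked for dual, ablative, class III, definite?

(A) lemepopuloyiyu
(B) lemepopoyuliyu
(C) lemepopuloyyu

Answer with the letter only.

Attach case ablative -op → lemepop.
Attach definiteness definite -ul → lemepopul.
Attach number dual -oy → lemepopuloy.
Attach noun class class III -yu → lemepopuloyyu.
Apply epenthesis: lemepopuloyyu → lemepopuloyiyu.
Nasal assimilation: no change.
So the correct form is lemepopuloyiyu, option (A).
(B) lemepopoyuliyu is wrong: it has the affixes in the wrong order.
(C) lemepopuloyyu is wrong: it fails to apply the sound rule(s).

A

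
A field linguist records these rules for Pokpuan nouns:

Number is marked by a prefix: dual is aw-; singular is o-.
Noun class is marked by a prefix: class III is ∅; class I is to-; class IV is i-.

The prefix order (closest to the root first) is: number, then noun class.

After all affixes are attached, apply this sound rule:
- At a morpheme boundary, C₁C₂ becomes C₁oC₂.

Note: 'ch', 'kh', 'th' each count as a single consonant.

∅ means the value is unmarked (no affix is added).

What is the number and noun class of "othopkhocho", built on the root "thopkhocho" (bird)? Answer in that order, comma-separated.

Segment: o-thopkhocho.
number: o- → singular.
noun class: ∅ → class III.

singular, class III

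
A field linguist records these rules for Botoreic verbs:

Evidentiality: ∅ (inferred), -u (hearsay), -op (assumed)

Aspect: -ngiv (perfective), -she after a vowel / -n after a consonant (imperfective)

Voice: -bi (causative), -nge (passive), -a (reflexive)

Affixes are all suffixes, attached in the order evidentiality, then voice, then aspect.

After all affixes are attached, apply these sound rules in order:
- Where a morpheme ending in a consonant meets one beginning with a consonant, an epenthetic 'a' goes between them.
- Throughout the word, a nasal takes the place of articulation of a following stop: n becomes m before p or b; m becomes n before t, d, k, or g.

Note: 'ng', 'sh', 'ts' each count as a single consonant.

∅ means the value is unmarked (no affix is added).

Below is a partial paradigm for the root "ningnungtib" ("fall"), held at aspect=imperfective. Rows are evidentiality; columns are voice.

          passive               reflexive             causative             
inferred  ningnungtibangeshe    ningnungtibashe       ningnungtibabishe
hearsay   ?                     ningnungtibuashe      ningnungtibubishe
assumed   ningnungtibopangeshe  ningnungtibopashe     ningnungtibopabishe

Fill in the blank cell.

Attach evidentiality hearsay -u → ningnungtibu.
Attach voice passive -nge → ningnungtibunge.
Attach aspect imperfective -she (after vowel 'e') → ningnungtibungeshe.
Epenthesis: no change.
Nasal assimilation: no change.

ningnungtibungeshe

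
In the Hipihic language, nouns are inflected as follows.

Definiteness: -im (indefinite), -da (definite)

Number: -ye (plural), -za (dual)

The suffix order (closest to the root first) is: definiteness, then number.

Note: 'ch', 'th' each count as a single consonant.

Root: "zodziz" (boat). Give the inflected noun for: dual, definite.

zodzizdaza

Attach definiteness definite -da → zodzizda.
Attach number dual -za → zodzizdaza.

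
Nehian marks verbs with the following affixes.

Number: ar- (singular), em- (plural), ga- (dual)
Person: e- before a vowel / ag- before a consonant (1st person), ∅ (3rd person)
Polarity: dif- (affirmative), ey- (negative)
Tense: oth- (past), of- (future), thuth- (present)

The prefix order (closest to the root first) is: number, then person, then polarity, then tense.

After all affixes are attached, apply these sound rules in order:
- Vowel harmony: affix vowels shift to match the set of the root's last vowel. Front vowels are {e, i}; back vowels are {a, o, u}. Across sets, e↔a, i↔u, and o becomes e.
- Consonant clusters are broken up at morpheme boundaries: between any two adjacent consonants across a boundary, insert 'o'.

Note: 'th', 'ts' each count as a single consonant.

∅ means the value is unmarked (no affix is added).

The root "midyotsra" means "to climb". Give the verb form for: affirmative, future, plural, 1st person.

Attach number plural em- → emmidyotsra.
Attach person 1st person e- (before vowel 'e') → eemmidyotsra.
Attach polarity affirmative dif- → difeemmidyotsra.
Attach tense future of- → ofdifeemmidyotsra.
Apply vowel harmony: ofdifeemmidyotsra → ofdufaammidyotsra.
Apply epenthesis: ofdufaammidyotsra → ofodufaamomidyotsra.

ofodufaamomidyotsra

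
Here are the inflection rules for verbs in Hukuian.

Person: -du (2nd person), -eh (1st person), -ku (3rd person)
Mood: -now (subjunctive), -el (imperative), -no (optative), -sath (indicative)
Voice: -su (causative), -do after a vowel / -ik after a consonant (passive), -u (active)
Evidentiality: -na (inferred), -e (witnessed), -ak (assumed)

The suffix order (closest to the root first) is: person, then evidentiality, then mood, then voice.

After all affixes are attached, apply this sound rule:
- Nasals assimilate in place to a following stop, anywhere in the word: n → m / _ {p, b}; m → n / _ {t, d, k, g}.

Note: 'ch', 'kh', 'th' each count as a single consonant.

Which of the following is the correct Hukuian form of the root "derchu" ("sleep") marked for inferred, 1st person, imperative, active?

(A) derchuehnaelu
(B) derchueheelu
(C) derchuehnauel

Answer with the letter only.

A

Attach person 1st person -eh → derchueh.
Attach evidentiality inferred -na → derchuehna.
Attach mood imperative -el → derchuehnael.
Attach voice active -u → derchuehnaelu.
Nasal assimilation: no change.
So the correct form is derchuehnaelu, option (A).
(B) derchueheelu is wrong: it uses witnessed instead of inferred for evidentiality.
(C) derchuehnauel is wrong: it has the affixes in the wrong order.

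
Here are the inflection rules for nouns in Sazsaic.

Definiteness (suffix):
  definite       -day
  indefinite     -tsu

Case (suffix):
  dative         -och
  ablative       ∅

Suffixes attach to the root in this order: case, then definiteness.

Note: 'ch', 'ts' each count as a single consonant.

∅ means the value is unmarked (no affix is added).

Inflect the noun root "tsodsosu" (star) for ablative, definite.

case = ablative: zero marking, form stays tsodsosu.
Attach definiteness definite -day → tsodsosuday.

tsodsosuday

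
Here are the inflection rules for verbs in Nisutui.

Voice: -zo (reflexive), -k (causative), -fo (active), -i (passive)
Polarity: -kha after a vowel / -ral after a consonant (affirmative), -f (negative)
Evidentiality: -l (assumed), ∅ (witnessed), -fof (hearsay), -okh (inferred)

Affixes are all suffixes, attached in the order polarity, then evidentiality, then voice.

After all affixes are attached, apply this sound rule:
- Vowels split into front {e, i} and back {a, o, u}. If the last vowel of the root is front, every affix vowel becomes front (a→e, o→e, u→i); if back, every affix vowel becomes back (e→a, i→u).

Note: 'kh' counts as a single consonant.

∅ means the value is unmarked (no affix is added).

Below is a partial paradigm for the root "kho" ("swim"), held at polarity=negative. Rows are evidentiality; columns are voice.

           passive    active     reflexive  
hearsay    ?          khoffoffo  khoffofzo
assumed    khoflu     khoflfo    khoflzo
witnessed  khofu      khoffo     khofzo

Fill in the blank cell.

Attach polarity negative -f → khof.
Attach evidentiality hearsay -fof → khoffof.
Attach voice passive -i → khoffofi.
Apply vowel harmony: khoffofi → khoffofu.

khoffofu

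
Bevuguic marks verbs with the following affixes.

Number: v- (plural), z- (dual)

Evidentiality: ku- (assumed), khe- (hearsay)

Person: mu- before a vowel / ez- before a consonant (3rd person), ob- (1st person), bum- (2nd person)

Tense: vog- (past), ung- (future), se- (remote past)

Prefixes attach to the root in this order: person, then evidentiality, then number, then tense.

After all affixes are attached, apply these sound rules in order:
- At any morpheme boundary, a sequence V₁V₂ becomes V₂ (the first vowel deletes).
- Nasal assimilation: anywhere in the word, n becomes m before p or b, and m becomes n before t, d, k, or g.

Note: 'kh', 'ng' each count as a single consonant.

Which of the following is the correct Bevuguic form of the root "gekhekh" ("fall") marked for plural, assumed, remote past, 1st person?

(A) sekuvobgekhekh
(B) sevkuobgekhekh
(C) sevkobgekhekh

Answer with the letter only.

Attach person 1st person ob- → obgekhekh.
Attach evidentiality assumed ku- → kuobgekhekh.
Attach number plural v- → vkuobgekhekh.
Attach tense remote past se- → sevkuobgekhekh.
Apply vowel deletion: sevkuobgekhekh → sevkobgekhekh.
Nasal assimilation: no change.
So the correct form is sevkobgekhekh, option (C).
(B) sevkuobgekhekh is wrong: it fails to apply the sound rule(s).
(A) sekuvobgekhekh is wrong: it has the affixes in the wrong order.

C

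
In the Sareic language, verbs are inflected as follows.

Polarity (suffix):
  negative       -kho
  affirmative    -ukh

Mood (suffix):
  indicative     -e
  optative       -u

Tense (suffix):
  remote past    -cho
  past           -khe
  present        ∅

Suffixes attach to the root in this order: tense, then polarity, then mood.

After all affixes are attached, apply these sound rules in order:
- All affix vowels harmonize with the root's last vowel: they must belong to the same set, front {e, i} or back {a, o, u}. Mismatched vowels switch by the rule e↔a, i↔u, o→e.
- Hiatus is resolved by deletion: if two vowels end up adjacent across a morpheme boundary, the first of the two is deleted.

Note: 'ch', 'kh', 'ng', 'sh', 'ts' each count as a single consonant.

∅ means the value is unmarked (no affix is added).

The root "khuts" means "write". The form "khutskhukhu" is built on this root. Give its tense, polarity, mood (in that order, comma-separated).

past, affirmative, optative

Segment: khuts-khe-ukh-u.
tense: -khe → past.
polarity: -ukh → affirmative.
mood: -u → optative.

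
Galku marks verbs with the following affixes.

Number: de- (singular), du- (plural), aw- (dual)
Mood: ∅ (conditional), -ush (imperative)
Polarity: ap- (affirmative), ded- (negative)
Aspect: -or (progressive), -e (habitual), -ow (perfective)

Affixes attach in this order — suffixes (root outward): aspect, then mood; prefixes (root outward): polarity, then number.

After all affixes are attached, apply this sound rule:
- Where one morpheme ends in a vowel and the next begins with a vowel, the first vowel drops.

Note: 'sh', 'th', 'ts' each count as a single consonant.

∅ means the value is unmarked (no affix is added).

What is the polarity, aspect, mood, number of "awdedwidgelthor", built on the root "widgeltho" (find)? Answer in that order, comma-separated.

Segment: aw-ded-widgeltho-or.
polarity: ded- → negative.
aspect: -or → progressive.
mood: ∅ → conditional.
number: aw- → dual.

negative, progressive, conditional, dual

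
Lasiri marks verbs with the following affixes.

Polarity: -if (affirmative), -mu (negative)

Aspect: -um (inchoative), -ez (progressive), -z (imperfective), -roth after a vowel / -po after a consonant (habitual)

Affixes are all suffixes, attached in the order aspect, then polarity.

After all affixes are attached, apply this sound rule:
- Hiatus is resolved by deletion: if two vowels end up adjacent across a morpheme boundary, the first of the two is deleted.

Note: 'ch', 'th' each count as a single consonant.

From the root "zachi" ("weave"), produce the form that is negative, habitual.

zachirothmu

Attach aspect habitual -roth (after vowel 'i') → zachiroth.
Attach polarity negative -mu → zachirothmu.
Vowel deletion: no change.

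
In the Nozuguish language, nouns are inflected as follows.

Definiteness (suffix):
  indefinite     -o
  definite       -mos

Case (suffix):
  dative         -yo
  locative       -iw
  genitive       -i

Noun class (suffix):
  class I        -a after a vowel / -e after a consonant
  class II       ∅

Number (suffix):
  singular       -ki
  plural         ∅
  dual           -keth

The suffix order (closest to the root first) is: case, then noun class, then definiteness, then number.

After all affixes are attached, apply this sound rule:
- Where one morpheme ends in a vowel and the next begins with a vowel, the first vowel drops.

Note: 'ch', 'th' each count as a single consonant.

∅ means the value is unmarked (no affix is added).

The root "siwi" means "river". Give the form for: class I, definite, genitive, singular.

siwamoski

Attach case genitive -i → siwii.
Attach noun class class I -a (after vowel 'i') → siwiia.
Attach definiteness definite -mos → siwiiamos.
Attach number singular -ki → siwiiamoski.
Apply vowel deletion: siwiiamoski → siwamoski.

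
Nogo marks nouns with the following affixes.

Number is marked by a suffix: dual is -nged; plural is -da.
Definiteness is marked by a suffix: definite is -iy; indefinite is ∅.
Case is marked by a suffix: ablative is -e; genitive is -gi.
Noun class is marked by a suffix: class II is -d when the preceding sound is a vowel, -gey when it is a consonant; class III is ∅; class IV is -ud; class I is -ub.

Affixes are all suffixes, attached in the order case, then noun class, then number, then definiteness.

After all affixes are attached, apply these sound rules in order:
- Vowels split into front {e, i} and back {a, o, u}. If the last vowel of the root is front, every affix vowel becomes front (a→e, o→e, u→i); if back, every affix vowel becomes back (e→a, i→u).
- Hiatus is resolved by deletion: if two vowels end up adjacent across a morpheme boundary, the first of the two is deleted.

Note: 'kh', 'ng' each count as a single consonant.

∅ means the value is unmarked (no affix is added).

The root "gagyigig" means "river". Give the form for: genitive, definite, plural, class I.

Attach case genitive -gi → gagyigiggi.
Attach noun class class I -ub → gagyigiggiub.
Attach number plural -da → gagyigiggiubda.
Attach definiteness definite -iy → gagyigiggiubdaiy.
Apply vowel harmony: gagyigiggiubdaiy → gagyigiggiibdeiy.
Apply vowel deletion: gagyigiggiibdeiy → gagyigiggibdiy.

gagyigiggibdiy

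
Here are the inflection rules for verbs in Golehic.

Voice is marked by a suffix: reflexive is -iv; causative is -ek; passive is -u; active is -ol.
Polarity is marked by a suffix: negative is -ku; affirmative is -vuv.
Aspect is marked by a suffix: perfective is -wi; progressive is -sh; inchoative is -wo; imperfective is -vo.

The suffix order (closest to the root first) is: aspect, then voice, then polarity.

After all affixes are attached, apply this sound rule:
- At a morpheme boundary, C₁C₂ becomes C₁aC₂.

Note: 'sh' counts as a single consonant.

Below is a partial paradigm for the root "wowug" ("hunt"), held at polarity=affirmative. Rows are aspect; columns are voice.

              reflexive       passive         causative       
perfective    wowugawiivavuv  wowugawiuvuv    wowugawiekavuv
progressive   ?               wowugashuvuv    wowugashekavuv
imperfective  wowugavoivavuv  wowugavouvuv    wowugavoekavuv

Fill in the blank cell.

wowugashivavuv

Attach aspect progressive -sh → wowugsh.
Attach voice reflexive -iv → wowugshiv.
Attach polarity affirmative -vuv → wowugshivvuv.
Apply epenthesis: wowugshivvuv → wowugashivavuv.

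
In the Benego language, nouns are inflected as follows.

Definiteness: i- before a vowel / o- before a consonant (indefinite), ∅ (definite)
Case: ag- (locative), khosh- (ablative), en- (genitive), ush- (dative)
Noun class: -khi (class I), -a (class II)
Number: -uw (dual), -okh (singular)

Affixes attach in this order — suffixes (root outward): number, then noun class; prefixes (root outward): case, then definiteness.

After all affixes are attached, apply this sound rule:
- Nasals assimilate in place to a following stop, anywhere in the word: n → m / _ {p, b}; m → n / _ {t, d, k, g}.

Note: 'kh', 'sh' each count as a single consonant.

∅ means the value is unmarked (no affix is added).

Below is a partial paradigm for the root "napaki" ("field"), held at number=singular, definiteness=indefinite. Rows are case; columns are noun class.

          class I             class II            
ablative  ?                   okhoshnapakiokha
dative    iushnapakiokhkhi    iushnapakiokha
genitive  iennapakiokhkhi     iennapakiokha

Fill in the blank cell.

Attach case ablative khosh- → khoshnapaki.
Attach number singular -okh → khoshnapakiokh.
Attach definiteness indefinite o- (before consonant 'kh') → okhoshnapakiokh.
Attach noun class class I -khi → okhoshnapakiokhkhi.
Nasal assimilation: no change.

okhoshnapakiokhkhi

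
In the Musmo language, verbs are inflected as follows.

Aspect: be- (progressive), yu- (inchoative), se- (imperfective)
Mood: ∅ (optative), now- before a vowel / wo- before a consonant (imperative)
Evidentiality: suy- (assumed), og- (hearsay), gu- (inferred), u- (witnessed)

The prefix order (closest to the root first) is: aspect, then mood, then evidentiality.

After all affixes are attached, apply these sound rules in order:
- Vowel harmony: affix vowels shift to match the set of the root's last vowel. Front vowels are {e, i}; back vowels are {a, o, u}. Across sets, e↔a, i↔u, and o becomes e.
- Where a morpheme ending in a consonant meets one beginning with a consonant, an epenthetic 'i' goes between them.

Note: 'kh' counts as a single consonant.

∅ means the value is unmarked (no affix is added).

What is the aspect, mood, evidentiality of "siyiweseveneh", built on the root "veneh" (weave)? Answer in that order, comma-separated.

imperfective, imperative, assumed

Segment: suy-wo-se-veneh.
aspect: se- → imperfective.
mood: now/wo- → imperative.
evidentiality: suy- → assumed.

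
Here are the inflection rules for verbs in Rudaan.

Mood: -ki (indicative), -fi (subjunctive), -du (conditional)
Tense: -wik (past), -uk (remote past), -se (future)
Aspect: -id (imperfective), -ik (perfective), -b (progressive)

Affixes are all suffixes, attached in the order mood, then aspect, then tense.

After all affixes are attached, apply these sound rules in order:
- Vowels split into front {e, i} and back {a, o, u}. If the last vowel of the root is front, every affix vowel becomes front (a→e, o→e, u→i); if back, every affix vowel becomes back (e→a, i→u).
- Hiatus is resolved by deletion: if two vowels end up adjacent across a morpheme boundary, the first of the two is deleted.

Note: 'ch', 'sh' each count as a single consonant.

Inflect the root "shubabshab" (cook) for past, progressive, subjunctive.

Attach mood subjunctive -fi → shubabshabfi.
Attach aspect progressive -b → shubabshabfib.
Attach tense past -wik → shubabshabfibwik.
Apply vowel harmony: shubabshabfibwik → shubabshabfubwuk.
Vowel deletion: no change.

shubabshabfubwuk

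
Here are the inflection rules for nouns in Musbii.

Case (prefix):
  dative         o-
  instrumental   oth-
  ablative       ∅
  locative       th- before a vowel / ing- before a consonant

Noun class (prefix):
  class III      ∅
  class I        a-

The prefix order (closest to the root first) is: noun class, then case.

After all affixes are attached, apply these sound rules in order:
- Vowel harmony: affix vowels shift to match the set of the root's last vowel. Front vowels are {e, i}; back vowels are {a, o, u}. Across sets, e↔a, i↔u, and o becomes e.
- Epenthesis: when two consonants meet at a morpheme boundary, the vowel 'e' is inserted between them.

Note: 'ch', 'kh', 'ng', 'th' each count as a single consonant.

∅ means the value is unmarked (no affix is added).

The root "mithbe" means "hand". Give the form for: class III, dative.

emithbe

noun class = class III: zero marking, form stays mithbe.
Attach case dative o- → omithbe.
Apply vowel harmony: omithbe → emithbe.
Epenthesis: no change.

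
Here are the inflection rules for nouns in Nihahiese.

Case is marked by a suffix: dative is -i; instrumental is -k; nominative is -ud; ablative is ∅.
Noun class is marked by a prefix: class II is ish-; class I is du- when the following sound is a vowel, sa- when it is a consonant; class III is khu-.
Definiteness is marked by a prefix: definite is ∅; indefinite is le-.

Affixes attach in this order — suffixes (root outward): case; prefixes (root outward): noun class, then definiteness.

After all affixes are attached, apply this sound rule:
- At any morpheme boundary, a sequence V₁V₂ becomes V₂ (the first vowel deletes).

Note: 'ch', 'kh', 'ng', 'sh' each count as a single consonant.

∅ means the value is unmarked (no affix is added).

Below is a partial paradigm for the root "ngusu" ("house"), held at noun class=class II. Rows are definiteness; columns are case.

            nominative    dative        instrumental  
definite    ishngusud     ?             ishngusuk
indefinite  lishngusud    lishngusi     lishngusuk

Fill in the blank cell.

ishngusi

Attach noun class class II ish- → ishngusu.
definiteness = definite: zero marking, form stays ishngusu.
Attach case dative -i → ishngusui.
Apply vowel deletion: ishngusui → ishngusi.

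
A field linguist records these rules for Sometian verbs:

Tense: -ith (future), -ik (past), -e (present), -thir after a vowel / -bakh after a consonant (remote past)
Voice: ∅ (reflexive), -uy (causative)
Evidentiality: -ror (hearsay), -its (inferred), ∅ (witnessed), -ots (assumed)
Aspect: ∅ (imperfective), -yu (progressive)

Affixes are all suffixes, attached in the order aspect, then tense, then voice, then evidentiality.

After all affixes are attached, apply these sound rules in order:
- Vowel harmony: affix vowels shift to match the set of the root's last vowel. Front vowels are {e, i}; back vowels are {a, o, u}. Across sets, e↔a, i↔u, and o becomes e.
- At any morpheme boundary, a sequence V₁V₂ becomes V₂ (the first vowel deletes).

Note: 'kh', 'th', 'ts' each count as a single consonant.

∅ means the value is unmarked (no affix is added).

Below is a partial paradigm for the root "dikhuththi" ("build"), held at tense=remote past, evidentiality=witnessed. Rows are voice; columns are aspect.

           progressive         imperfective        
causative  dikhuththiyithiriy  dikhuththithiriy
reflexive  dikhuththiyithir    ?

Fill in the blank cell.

dikhuththithir

aspect = imperfective: zero marking, form stays dikhuththi.
Attach tense remote past -thir (after vowel 'i') → dikhuththithir.
voice = reflexive: zero marking, form stays dikhuththithir.
evidentiality = witnessed: zero marking, form stays dikhuththithir.
Vowel harmony: no change.
Vowel deletion: no change.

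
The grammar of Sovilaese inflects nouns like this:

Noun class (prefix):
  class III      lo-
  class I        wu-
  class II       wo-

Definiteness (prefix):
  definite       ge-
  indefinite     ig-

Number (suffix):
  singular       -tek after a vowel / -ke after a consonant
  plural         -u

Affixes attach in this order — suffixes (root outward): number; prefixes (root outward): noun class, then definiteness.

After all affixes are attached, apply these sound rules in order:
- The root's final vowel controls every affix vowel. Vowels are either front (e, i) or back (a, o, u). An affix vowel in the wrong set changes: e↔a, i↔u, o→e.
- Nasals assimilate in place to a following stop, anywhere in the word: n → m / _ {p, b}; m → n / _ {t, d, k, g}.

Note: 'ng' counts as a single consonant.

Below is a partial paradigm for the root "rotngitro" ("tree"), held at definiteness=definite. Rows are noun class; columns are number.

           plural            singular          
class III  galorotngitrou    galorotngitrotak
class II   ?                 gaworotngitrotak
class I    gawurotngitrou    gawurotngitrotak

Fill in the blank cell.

Attach noun class class II wo- → worotngitro.
Attach definiteness definite ge- → geworotngitro.
Attach number plural -u → geworotngitrou.
Apply vowel harmony: geworotngitrou → gaworotngitrou.
Nasal assimilation: no change.

gaworotngitrou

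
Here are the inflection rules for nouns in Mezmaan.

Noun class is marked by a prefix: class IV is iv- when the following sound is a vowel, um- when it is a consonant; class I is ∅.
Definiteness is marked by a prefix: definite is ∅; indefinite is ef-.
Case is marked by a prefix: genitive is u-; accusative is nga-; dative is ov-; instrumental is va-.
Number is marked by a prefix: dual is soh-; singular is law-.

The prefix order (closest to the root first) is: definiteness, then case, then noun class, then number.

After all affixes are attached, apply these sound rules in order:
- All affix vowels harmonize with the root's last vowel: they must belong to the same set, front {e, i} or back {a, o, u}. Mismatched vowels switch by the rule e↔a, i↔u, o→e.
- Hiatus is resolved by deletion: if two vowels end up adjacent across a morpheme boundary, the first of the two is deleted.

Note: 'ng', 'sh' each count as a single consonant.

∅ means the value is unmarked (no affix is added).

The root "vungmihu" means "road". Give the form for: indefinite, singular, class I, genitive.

Attach definiteness indefinite ef- → efvungmihu.
Attach case genitive u- → uefvungmihu.
noun class = class I: zero marking, form stays uefvungmihu.
Attach number singular law- → lawuefvungmihu.
Apply vowel harmony: lawuefvungmihu → lawuafvungmihu.
Apply vowel deletion: lawuafvungmihu → lawafvungmihu.

lawafvungmihu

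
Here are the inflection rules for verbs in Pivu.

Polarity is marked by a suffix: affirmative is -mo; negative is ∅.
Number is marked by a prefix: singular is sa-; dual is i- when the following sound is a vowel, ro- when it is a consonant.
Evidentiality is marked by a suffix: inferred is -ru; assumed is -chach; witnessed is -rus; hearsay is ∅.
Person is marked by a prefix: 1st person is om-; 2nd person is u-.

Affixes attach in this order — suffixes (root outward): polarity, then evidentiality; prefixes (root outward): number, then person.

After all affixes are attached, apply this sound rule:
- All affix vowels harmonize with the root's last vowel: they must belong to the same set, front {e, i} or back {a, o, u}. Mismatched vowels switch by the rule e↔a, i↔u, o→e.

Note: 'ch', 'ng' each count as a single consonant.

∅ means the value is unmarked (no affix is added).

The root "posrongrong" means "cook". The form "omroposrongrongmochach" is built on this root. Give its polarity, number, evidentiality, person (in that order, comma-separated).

Segment: om-ro-posrongrong-mo-chach.
polarity: -mo → affirmative.
number: i/ro- → dual.
evidentiality: -chach → assumed.
person: om- → 1st person.

affirmative, dual, assumed, 1st person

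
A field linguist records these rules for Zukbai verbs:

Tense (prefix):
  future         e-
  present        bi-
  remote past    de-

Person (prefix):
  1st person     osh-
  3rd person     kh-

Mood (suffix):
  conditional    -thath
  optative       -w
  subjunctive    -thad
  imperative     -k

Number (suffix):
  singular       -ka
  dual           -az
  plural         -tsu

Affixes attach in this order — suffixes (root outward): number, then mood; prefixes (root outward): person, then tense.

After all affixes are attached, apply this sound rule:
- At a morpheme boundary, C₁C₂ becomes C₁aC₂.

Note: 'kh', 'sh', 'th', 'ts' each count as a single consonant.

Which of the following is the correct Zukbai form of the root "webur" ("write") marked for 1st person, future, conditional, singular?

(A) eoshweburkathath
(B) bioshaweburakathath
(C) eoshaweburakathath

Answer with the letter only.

C

Attach person 1st person osh- → oshwebur.
Attach number singular -ka → oshweburka.
Attach tense future e- → eoshweburka.
Attach mood conditional -thath → eoshweburkathath.
Apply epenthesis: eoshweburkathath → eoshaweburakathath.
So the correct form is eoshaweburakathath, option (C).
(A) eoshweburkathath is wrong: it fails to apply the sound rule(s).
(B) bioshaweburakathath is wrong: it uses present instead of future for tense.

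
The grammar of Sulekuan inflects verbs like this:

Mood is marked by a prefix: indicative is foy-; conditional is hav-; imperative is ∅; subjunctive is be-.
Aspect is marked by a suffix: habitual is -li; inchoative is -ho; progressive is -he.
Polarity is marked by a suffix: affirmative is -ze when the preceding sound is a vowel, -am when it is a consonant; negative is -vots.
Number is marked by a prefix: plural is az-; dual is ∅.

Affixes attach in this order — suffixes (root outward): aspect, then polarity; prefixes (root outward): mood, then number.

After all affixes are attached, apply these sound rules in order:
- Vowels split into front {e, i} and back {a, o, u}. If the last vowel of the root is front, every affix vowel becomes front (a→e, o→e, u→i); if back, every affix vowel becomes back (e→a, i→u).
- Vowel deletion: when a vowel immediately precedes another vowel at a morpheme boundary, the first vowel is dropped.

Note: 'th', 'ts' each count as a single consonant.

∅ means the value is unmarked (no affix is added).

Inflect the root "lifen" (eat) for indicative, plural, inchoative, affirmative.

Attach mood indicative foy- → foylifen.
Attach aspect inchoative -ho → foylifenho.
Attach polarity affirmative -ze (after vowel 'o') → foylifenhoze.
Attach number plural az- → azfoylifenhoze.
Apply vowel harmony: azfoylifenhoze → ezfeylifenheze.
Vowel deletion: no change.

ezfeylifenheze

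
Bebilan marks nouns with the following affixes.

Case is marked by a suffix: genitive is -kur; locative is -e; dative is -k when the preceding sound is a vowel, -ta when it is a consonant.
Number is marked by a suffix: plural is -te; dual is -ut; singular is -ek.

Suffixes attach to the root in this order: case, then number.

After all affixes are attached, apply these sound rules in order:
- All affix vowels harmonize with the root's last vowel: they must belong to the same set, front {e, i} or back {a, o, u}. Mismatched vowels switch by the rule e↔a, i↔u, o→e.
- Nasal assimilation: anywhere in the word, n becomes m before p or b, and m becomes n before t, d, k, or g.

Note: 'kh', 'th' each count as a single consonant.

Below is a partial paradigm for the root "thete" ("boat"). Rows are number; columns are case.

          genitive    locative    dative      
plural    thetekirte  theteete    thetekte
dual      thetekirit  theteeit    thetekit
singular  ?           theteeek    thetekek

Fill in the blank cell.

Attach case genitive -kur → thetekur.
Attach number singular -ek → thetekurek.
Apply vowel harmony: thetekurek → thetekirek.
Nasal assimilation: no change.

thetekirek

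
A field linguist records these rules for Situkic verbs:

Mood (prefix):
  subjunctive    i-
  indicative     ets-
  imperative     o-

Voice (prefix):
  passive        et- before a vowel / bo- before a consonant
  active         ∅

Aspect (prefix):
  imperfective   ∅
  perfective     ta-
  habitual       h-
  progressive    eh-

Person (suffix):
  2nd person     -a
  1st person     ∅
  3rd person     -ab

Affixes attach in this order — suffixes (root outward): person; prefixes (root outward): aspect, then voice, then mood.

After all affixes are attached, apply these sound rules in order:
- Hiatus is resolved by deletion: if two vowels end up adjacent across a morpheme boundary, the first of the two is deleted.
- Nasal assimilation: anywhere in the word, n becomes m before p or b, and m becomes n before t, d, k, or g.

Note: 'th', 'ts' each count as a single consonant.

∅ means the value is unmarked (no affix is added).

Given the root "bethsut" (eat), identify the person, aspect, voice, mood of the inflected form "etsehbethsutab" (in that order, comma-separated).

3rd person, progressive, active, indicative

Segment: ets-eh-bethsut-ab.
person: -ab → 3rd person.
aspect: eh- → progressive.
voice: ∅ → active.
mood: ets- → indicative.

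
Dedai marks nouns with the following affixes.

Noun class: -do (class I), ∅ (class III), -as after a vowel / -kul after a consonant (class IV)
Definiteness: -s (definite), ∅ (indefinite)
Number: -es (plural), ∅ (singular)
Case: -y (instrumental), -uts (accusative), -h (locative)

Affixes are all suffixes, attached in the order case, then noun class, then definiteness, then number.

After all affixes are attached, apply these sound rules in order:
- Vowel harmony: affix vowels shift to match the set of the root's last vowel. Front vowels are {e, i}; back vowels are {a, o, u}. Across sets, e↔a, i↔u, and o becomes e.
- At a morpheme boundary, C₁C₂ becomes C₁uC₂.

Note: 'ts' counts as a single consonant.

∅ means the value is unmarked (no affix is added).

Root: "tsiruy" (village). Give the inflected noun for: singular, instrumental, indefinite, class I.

tsiruyuyudo

Attach case instrumental -y → tsiruyy.
Attach noun class class I -do → tsiruyydo.
definiteness = indefinite: zero marking, form stays tsiruyydo.
number = singular: zero marking, form stays tsiruyydo.
Vowel harmony: no change.
Apply epenthesis: tsiruyydo → tsiruyuyudo.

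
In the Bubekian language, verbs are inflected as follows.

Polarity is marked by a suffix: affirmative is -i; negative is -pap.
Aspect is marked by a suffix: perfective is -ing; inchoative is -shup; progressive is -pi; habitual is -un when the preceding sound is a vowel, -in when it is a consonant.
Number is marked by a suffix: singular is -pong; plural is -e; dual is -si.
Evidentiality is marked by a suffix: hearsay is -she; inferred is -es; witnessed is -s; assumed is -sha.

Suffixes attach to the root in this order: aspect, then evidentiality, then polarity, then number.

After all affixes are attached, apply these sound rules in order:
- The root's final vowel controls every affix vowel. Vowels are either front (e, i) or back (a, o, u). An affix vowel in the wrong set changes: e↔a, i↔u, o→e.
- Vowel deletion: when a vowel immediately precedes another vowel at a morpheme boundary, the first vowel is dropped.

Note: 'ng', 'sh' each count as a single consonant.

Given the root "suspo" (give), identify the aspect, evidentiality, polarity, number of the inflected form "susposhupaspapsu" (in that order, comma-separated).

inchoative, inferred, negative, dual

Segment: suspo-shup-es-pap-si.
aspect: -shup → inchoative.
evidentiality: -es → inferred.
polarity: -pap → negative.
number: -si → dual.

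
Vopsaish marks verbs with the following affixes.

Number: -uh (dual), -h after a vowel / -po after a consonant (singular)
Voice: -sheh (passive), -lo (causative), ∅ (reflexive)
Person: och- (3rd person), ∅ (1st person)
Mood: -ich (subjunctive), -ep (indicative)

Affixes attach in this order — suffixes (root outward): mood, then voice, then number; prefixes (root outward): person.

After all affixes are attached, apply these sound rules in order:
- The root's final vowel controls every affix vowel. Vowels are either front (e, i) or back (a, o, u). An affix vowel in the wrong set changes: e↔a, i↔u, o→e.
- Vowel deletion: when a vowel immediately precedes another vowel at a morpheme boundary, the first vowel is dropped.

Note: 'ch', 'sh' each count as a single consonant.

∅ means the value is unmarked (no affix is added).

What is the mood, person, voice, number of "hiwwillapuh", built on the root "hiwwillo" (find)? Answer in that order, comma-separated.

indicative, 1st person, reflexive, dual

Segment: hiwwillo-ep-uh.
mood: -ep → indicative.
person: ∅ → 1st person.
voice: ∅ → reflexive.
number: -uh → dual.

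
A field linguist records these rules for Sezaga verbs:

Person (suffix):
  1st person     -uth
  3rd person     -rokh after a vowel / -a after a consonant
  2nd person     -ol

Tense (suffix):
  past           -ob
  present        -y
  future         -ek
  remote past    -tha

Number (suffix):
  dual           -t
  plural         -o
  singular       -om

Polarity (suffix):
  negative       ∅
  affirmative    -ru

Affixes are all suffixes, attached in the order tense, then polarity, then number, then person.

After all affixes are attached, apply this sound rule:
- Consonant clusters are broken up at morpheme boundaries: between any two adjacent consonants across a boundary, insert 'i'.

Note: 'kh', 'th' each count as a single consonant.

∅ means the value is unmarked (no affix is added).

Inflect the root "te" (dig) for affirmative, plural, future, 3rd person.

teekiruorokh

Attach tense future -ek → teek.
Attach polarity affirmative -ru → teekru.
Attach number plural -o → teekruo.
Attach person 3rd person -rokh (after vowel 'o') → teekruorokh.
Apply epenthesis: teekruorokh → teekiruorokh.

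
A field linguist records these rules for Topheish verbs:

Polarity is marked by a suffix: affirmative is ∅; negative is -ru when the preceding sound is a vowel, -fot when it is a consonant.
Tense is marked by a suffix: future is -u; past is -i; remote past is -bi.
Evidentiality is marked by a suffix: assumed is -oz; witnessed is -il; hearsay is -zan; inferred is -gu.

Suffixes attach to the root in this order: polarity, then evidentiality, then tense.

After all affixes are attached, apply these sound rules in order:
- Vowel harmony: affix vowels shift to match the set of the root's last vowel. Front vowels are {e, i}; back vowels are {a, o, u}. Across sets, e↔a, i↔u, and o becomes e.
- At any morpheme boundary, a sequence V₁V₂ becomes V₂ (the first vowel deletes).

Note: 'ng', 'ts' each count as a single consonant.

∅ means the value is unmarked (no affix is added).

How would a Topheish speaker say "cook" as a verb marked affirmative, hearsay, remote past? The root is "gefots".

gefotszanbu

polarity = affirmative: zero marking, form stays gefots.
Attach evidentiality hearsay -zan → gefotszan.
Attach tense remote past -bi → gefotszanbi.
Apply vowel harmony: gefotszanbi → gefotszanbu.
Vowel deletion: no change.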